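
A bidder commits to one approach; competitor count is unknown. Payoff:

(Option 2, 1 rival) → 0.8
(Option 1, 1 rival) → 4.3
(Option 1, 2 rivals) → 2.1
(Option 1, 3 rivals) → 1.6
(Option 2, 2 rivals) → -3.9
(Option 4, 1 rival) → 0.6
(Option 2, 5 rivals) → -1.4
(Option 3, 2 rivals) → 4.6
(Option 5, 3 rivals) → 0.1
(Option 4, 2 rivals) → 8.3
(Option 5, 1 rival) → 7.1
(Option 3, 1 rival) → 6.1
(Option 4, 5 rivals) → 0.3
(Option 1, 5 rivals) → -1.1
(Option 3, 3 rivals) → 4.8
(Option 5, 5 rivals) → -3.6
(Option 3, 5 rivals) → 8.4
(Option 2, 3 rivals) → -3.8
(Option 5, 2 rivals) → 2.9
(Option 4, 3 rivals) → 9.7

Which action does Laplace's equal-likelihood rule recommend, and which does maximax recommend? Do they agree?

Row averages: Option 1=1.725, Option 2=-2.075, Option 3=5.975, Option 4=4.725, Option 5=1.625
Highest average = 5.975 → Option 3.
Row maxima: Option 1=4.3, Option 2=0.8, Option 3=8.4, Option 4=9.7, Option 5=7.1
Best best-case = 9.7 → Option 4.

laplace → Option 3; maximax → Option 4 (disagree)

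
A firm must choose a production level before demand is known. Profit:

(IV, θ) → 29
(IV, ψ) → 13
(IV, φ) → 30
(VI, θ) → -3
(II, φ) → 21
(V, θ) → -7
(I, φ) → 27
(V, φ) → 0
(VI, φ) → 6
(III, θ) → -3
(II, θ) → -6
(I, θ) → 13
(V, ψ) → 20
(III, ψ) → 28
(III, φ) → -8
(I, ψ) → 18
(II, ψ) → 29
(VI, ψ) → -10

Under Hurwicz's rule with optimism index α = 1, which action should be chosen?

IV

I: 1·27 + 0·13 = 27
II: 1·29 + 0·(-6) = 29
III: 1·28 + 0·(-8) = 28
IV: 1·30 + 0·13 = 30
V: 1·20 + 0·(-7) = 20
VI: 1·6 + 0·(-10) = 6
Highest Hurwicz score = 30 → IV.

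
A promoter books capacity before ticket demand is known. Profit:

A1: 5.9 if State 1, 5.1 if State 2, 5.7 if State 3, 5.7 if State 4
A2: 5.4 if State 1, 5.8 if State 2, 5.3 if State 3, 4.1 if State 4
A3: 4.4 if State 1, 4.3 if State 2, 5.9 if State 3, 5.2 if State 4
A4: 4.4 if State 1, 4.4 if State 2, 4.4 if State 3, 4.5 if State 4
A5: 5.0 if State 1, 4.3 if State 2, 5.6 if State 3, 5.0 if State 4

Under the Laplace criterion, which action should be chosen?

Row averages: A1=5.6, A2=5.15, A3=4.95, A4=4.425, A5=4.975
Highest average = 5.6 → A1.

A1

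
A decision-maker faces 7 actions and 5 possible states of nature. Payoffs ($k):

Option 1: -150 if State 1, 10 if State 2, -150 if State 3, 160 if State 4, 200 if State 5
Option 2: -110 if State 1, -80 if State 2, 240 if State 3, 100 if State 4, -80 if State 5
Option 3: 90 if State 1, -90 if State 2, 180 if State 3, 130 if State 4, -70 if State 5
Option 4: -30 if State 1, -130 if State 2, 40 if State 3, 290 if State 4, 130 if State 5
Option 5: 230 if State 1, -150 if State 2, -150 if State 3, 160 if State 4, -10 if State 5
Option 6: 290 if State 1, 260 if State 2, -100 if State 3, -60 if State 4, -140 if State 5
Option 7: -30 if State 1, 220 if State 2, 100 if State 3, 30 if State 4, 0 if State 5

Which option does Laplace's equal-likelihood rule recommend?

Row averages: Option 1=14, Option 2=14, Option 3=48, Option 4=60, Option 5=16, Option 6=50, Option 7=64
Highest average = 64 → Option 7.

Option 7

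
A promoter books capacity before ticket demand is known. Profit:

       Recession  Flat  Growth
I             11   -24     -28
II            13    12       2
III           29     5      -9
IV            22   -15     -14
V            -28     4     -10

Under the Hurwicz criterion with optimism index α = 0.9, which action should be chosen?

III

I: 0.9·11 + 0.1·(-28) = 7.1
II: 0.9·13 + 0.1·2 = 11.9
III: 0.9·29 + 0.1·(-9) = 25.2
IV: 0.9·22 + 0.1·(-15) = 18.3
V: 0.9·4 + 0.1·(-28) = 0.8
Highest Hurwicz score = 25.2 → III.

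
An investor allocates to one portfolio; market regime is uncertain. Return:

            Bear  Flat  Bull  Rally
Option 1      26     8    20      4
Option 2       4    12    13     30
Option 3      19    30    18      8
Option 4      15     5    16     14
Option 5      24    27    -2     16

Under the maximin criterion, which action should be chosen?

Option 3

Row minima: Option 1=4, Option 2=4, Option 3=8, Option 4=5, Option 5=-2
Best worst-case = 8 → Option 3.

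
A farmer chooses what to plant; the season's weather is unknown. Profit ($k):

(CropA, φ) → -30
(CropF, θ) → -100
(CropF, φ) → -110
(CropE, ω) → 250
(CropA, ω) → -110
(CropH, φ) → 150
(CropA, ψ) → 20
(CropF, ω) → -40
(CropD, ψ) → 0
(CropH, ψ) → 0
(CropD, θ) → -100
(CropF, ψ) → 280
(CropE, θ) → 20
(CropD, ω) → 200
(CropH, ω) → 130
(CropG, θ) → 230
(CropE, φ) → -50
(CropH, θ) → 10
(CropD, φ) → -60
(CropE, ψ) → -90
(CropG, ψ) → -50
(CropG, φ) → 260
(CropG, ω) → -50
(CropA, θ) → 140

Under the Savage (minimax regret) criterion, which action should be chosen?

CropH

Column bests: θ=230, φ=260, ψ=280, ω=250.
CropE regrets: 210, 310, 370, 0 → max 370
CropH regrets: 220, 110, 280, 120 → max 280
CropF regrets: 330, 370, 0, 290 → max 370
CropG regrets: 0, 0, 330, 300 → max 330
CropA regrets: 90, 290, 260, 360 → max 360
CropD regrets: 330, 320, 280, 50 → max 330
Smallest max regret = 280 → CropH.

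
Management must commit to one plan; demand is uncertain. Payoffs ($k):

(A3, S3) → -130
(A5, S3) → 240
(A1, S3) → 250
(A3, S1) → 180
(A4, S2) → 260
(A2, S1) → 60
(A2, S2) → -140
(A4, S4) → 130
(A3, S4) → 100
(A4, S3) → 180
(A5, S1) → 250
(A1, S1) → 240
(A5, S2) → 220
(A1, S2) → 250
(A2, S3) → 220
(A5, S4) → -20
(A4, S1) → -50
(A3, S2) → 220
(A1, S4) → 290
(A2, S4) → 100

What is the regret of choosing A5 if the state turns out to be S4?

Best payoff under S4 is 290.
Regret = 290 − (-20) = 310.

310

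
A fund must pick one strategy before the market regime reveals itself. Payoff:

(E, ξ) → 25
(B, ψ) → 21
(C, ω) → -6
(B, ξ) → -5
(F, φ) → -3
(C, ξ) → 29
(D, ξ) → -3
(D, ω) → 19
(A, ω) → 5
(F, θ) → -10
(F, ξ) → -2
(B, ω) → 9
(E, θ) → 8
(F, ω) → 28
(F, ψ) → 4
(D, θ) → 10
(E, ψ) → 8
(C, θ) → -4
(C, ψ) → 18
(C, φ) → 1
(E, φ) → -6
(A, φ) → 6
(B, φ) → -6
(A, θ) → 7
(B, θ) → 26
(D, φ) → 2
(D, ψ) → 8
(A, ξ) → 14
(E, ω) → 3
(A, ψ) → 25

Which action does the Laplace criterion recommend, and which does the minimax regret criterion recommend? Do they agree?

laplace → A; minimax regret → A (agree)

Row averages: A=11.4, B=9, C=7.6, D=7.2, E=7.6, F=3.4
Highest average = 11.4 → A.
Column bests: θ=26, φ=6, ψ=25, ω=28, ξ=29.
A regrets: 19, 0, 0, 23, 15 → max 23
B regrets: 0, 12, 4, 19, 34 → max 34
C regrets: 30, 5, 7, 34, 0 → max 34
D regrets: 16, 4, 17, 9, 32 → max 32
E regrets: 18, 12, 17, 25, 4 → max 25
F regrets: 36, 9, 21, 0, 31 → max 36
Smallest max regret = 23 → A.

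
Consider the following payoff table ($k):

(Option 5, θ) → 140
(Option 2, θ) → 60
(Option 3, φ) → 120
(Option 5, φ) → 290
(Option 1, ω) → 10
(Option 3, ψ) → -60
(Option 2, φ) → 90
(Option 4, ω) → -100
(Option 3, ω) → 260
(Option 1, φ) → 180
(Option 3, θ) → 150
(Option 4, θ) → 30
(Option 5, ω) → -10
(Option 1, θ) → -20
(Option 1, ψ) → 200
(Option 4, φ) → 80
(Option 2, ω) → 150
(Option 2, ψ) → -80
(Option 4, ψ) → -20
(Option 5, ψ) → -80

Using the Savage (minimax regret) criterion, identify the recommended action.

Column bests: θ=150, φ=290, ψ=200, ω=260.
Option 1 regrets: 170, 110, 0, 250 → max 250
Option 2 regrets: 90, 200, 280, 110 → max 280
Option 3 regrets: 0, 170, 260, 0 → max 260
Option 4 regrets: 120, 210, 220, 360 → max 360
Option 5 regrets: 10, 0, 280, 270 → max 280
Smallest max regret = 250 → Option 1.

Option 1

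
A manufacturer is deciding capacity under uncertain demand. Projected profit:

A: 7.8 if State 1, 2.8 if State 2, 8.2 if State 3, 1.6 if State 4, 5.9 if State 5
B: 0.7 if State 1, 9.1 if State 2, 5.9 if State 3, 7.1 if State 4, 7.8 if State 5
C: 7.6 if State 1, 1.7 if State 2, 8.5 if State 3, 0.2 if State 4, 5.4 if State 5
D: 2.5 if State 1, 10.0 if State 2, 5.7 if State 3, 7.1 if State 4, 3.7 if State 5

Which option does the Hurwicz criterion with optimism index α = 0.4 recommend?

D

A: 0.4·8.2 + 0.6·1.6 = 4.24
B: 0.4·9.1 + 0.6·0.7 = 4.06
C: 0.4·8.5 + 0.6·0.2 = 3.52
D: 0.4·10.0 + 0.6·2.5 = 5.5
Highest Hurwicz score = 5.5 → D.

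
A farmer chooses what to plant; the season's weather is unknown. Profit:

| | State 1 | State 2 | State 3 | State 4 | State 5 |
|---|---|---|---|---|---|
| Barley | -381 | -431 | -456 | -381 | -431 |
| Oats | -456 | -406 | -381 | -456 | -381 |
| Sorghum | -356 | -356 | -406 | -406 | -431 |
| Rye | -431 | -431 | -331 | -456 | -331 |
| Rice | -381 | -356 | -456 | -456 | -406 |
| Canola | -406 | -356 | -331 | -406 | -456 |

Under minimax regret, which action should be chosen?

Rye

Column bests: State 1=-356, State 2=-356, State 3=-331, State 4=-381, State 5=-331.
Barley regrets: 25, 75, 125, 0, 100 → max 125
Oats regrets: 100, 50, 50, 75, 50 → max 100
Sorghum regrets: 0, 0, 75, 25, 100 → max 100
Rye regrets: 75, 75, 0, 75, 0 → max 75
Rice regrets: 25, 0, 125, 75, 75 → max 125
Canola regrets: 50, 0, 0, 25, 125 → max 125
Smallest max regret = 75 → Rye.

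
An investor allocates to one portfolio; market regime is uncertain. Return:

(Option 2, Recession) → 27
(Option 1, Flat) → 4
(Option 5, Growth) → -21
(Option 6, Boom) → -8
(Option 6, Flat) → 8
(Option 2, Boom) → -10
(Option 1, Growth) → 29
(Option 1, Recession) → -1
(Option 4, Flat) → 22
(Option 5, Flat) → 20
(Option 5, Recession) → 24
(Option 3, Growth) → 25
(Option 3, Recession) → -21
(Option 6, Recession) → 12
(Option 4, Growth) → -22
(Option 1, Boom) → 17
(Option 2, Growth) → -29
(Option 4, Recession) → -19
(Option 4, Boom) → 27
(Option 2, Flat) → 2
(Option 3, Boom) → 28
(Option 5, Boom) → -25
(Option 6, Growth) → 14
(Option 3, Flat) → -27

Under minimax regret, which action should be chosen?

Column bests: Recession=27, Flat=22, Growth=29, Boom=28.
Option 1 regrets: 28, 18, 0, 11 → max 28
Option 2 regrets: 0, 20, 58, 38 → max 58
Option 3 regrets: 48, 49, 4, 0 → max 49
Option 4 regrets: 46, 0, 51, 1 → max 51
Option 5 regrets: 3, 2, 50, 53 → max 53
Option 6 regrets: 15, 14, 15, 36 → max 36
Smallest max regret = 28 → Option 1.

Option 1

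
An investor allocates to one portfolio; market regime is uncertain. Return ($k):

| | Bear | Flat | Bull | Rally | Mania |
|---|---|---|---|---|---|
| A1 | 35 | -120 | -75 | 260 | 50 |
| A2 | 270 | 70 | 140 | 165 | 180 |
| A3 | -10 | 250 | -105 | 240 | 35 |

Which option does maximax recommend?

A2

Row maxima: A1=260, A2=270, A3=250
Best best-case = 270 → A2.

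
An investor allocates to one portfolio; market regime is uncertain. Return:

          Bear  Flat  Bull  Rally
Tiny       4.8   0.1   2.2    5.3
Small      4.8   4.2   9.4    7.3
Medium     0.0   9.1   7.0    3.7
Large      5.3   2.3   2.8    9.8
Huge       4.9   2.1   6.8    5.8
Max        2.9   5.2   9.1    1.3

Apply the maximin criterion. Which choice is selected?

Small

Row minima: Tiny=0.1, Small=4.2, Medium=0.0, Large=2.3, Huge=2.1, Max=1.3
Best worst-case = 4.2 → Small.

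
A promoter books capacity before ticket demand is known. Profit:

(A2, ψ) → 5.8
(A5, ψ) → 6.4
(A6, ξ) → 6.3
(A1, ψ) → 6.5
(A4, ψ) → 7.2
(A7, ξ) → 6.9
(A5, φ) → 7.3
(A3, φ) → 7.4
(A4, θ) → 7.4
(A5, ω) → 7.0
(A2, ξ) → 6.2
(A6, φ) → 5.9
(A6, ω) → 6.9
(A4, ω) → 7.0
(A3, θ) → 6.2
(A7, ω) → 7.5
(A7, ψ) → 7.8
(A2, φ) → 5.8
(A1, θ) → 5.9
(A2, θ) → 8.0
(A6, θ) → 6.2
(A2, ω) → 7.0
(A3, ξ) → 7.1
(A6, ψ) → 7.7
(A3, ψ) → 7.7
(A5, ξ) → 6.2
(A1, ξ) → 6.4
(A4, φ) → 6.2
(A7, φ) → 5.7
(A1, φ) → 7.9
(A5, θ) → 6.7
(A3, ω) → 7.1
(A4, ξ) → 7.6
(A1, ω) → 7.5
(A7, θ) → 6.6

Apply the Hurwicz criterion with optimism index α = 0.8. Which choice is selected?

A1: 0.8·7.9 + 0.2·5.9 = 7.5
A2: 0.8·8.0 + 0.2·5.8 = 7.56
A3: 0.8·7.7 + 0.2·6.2 = 7.4
A4: 0.8·7.6 + 0.2·6.2 = 7.32
A5: 0.8·7.3 + 0.2·6.2 = 7.08
A6: 0.8·7.7 + 0.2·5.9 = 7.34
A7: 0.8·7.8 + 0.2·5.7 = 7.38
Highest Hurwicz score = 7.56 → A2.

A2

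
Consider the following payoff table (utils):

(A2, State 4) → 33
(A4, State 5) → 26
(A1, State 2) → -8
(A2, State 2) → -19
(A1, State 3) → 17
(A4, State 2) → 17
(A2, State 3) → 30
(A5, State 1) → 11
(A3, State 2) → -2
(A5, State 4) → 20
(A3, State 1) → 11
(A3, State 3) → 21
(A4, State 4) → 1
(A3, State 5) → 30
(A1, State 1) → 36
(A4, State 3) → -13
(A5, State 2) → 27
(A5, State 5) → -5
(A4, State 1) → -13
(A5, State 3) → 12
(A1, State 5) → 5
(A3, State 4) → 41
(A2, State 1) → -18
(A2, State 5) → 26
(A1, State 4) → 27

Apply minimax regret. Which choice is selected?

A3

Column bests: State 1=36, State 2=27, State 3=30, State 4=41, State 5=30.
A1 regrets: 0, 35, 13, 14, 25 → max 35
A2 regrets: 54, 46, 0, 8, 4 → max 54
A3 regrets: 25, 29, 9, 0, 0 → max 29
A4 regrets: 49, 10, 43, 40, 4 → max 49
A5 regrets: 25, 0, 18, 21, 35 → max 35
Smallest max regret = 29 → A3.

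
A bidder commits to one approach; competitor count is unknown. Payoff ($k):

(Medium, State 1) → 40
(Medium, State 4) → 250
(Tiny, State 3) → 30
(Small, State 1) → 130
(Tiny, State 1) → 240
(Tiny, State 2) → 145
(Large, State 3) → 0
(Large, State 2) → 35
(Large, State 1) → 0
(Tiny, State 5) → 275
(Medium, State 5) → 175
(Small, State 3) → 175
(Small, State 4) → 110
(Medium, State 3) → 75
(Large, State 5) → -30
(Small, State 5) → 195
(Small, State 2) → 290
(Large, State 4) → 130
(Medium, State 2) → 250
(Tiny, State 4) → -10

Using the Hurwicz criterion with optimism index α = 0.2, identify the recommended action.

Tiny: 0.2·275 + 0.8·(-10) = 47
Small: 0.2·290 + 0.8·110 = 146
Medium: 0.2·250 + 0.8·40 = 82
Large: 0.2·130 + 0.8·(-30) = 2
Highest Hurwicz score = 146 → Small.

Small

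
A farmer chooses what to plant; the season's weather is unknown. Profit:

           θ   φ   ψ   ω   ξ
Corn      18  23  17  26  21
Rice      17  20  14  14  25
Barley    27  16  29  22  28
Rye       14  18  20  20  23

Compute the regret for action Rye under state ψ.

9

Best payoff under ψ is 29.
Regret = 29 − 20 = 9.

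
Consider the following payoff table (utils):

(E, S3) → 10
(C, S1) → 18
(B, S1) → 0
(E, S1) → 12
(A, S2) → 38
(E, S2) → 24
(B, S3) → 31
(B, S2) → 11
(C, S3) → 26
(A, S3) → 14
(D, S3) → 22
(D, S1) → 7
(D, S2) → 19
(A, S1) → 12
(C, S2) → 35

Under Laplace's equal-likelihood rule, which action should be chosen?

Row averages: A=64/3, B=14, C=79/3, D=16, E=46/3
Highest average = 79/3 → C.

C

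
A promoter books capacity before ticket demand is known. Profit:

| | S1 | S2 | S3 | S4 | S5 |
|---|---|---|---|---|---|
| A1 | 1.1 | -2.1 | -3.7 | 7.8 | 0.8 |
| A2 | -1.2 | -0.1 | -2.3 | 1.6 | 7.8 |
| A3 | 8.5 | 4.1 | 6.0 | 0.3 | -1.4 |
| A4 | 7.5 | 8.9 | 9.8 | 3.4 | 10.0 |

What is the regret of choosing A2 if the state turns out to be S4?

Best payoff under S4 is 7.8.
Regret = 7.8 − 1.6 = 6.2.

6.2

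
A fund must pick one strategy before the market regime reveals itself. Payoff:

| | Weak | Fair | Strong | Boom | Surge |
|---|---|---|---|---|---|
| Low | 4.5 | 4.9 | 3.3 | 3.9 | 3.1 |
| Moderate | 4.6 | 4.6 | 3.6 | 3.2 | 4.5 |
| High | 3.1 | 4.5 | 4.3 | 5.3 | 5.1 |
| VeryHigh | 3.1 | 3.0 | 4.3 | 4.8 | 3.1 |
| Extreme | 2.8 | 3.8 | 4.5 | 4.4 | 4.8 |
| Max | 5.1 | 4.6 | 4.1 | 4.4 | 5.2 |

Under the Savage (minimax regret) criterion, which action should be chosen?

Max

Column bests: Weak=5.1, Fair=4.9, Strong=4.5, Boom=5.3, Surge=5.2.
Low regrets: 0.6, 0.0, 1.2, 1.4, 2.1 → max 2.1
Moderate regrets: 0.5, 0.3, 0.9, 2.1, 0.7 → max 2.1
High regrets: 2.0, 0.4, 0.2, 0.0, 0.1 → max 2.0
VeryHigh regrets: 2.0, 1.9, 0.2, 0.5, 2.1 → max 2.1
Extreme regrets: 2.3, 1.1, 0.0, 0.9, 0.4 → max 2.3
Max regrets: 0.0, 0.3, 0.4, 0.9, 0.0 → max 0.9
Smallest max regret = 0.9 → Max.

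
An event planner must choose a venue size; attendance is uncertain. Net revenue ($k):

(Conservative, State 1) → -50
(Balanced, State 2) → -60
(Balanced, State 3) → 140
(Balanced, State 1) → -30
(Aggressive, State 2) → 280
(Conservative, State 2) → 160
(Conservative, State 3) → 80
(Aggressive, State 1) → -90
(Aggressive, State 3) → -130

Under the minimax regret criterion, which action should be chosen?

Column bests: State 1=-30, State 2=280, State 3=140.
Conservative regrets: 20, 120, 60 → max 120
Balanced regrets: 0, 340, 0 → max 340
Aggressive regrets: 60, 0, 270 → max 270
Smallest max regret = 120 → Conservative.

Conservative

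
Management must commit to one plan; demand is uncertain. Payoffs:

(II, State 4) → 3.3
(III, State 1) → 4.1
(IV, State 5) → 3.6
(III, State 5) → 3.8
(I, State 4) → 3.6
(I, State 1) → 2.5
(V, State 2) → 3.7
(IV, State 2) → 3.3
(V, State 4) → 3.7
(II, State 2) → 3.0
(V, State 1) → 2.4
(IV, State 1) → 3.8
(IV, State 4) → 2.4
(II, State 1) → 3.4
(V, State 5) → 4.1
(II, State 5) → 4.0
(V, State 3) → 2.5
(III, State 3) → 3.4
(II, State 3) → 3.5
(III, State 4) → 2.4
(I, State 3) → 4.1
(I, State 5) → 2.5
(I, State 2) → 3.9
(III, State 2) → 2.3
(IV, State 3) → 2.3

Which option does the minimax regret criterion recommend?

Column bests: State 1=4.1, State 2=3.9, State 3=4.1, State 4=3.7, State 5=4.1.
I regrets: 1.6, 0.0, 0.0, 0.1, 1.6 → max 1.6
II regrets: 0.7, 0.9, 0.6, 0.4, 0.1 → max 0.9
III regrets: 0.0, 1.6, 0.7, 1.3, 0.3 → max 1.6
IV regrets: 0.3, 0.6, 1.8, 1.3, 0.5 → max 1.8
V regrets: 1.7, 0.2, 1.6, 0.0, 0.0 → max 1.7
Smallest max regret = 0.9 → II.

II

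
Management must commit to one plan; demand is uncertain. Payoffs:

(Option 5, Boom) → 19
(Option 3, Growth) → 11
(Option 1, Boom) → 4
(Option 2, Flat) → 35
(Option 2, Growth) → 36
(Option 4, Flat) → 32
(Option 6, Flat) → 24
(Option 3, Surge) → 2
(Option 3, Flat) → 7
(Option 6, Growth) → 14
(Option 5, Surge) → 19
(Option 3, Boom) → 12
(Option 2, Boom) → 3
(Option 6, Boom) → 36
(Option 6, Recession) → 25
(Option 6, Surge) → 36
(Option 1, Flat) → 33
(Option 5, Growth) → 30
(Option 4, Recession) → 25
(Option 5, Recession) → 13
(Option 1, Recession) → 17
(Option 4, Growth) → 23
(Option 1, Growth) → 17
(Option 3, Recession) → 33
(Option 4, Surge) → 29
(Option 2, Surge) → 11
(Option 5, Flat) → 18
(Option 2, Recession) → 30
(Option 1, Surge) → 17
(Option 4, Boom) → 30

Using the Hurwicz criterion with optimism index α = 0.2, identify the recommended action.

Option 1: 0.2·33 + 0.8·4 = 9.8
Option 2: 0.2·36 + 0.8·3 = 9.6
Option 3: 0.2·33 + 0.8·2 = 8.2
Option 4: 0.2·32 + 0.8·23 = 24.8
Option 5: 0.2·30 + 0.8·13 = 16.4
Option 6: 0.2·36 + 0.8·14 = 18.4
Highest Hurwicz score = 24.8 → Option 4.

Option 4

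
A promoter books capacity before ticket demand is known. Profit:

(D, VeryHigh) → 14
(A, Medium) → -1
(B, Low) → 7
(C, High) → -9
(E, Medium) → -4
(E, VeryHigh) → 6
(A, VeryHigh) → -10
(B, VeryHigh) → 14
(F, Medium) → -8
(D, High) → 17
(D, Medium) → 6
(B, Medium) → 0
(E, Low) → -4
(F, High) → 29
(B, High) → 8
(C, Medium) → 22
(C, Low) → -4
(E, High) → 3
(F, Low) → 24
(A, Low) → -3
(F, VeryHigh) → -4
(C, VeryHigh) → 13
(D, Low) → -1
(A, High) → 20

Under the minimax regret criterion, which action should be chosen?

B

Column bests: Low=24, Medium=22, High=29, VeryHigh=14.
A regrets: 27, 23, 9, 24 → max 27
B regrets: 17, 22, 21, 0 → max 22
C regrets: 28, 0, 38, 1 → max 38
D regrets: 25, 16, 12, 0 → max 25
E regrets: 28, 26, 26, 8 → max 28
F regrets: 0, 30, 0, 18 → max 30
Smallest max regret = 22 → B.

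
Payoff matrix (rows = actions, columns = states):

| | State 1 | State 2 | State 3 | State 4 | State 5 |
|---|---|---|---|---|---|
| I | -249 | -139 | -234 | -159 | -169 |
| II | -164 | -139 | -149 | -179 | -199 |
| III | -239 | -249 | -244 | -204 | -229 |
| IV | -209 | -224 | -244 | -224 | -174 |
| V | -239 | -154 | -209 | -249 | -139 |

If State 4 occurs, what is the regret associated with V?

90

Best payoff under State 4 is -159.
Regret = -159 − (-249) = 90.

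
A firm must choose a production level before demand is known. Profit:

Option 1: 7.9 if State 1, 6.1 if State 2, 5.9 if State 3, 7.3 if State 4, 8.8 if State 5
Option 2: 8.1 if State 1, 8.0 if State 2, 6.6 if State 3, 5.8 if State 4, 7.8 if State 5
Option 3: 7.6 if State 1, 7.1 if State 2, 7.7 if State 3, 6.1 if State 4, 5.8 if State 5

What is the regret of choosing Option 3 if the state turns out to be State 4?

1.2

Best payoff under State 4 is 7.3.
Regret = 7.3 − 6.1 = 1.2.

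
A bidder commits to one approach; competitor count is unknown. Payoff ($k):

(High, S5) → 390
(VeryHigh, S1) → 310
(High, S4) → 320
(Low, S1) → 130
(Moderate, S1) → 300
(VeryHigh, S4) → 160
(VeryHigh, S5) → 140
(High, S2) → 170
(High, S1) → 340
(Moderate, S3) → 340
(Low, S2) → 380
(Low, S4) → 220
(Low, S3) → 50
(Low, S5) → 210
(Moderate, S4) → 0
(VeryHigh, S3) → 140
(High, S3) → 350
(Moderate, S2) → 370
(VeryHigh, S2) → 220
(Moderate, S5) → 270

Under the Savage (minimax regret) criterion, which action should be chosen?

High

Column bests: S1=340, S2=380, S3=350, S4=320, S5=390.
Low regrets: 210, 0, 300, 100, 180 → max 300
Moderate regrets: 40, 10, 10, 320, 120 → max 320
High regrets: 0, 210, 0, 0, 0 → max 210
VeryHigh regrets: 30, 160, 210, 160, 250 → max 250
Smallest max regret = 210 → High.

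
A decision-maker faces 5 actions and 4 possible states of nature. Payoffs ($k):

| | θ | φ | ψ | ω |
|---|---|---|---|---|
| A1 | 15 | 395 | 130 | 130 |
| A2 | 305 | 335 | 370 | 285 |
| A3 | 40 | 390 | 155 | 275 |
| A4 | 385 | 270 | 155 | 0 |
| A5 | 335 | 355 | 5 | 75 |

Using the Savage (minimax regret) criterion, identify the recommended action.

A2

Column bests: θ=385, φ=395, ψ=370, ω=285.
A1 regrets: 370, 0, 240, 155 → max 370
A2 regrets: 80, 60, 0, 0 → max 80
A3 regrets: 345, 5, 215, 10 → max 345
A4 regrets: 0, 125, 215, 285 → max 285
A5 regrets: 50, 40, 365, 210 → max 365
Smallest max regret = 80 → A2.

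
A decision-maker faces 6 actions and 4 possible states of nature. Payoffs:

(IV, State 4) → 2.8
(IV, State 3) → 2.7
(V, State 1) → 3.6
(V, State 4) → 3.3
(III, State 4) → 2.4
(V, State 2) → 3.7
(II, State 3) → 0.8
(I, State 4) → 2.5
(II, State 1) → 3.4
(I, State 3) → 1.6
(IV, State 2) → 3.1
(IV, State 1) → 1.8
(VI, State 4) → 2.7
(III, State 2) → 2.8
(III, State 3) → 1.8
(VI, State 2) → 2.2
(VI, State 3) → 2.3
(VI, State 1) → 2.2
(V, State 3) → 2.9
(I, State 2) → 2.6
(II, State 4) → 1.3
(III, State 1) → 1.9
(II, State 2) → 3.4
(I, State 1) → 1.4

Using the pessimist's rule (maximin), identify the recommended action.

Row minima: I=1.4, II=0.8, III=1.8, IV=1.8, V=2.9, VI=2.2
Best worst-case = 2.9 → V.

V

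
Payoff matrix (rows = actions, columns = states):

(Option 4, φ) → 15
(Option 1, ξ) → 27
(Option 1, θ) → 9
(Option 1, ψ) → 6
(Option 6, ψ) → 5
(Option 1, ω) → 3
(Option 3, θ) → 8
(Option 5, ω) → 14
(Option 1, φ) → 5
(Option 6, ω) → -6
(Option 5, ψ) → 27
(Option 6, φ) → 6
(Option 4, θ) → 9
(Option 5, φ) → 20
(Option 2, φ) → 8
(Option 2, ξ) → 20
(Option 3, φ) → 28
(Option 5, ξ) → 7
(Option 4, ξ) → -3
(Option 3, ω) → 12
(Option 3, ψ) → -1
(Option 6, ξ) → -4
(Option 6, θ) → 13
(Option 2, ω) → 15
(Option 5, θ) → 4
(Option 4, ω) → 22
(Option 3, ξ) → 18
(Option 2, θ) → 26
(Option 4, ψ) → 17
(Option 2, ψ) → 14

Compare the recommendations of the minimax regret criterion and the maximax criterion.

minimax regret → Option 2; maximax → Option 3 (disagree)

Column bests: θ=26, φ=28, ψ=27, ω=22, ξ=27.
Option 1 regrets: 17, 23, 21, 19, 0 → max 23
Option 2 regrets: 0, 20, 13, 7, 7 → max 20
Option 3 regrets: 18, 0, 28, 10, 9 → max 28
Option 4 regrets: 17, 13, 10, 0, 30 → max 30
Option 5 regrets: 22, 8, 0, 8, 20 → max 22
Option 6 regrets: 13, 22, 22, 28, 31 → max 31
Smallest max regret = 20 → Option 2.
Row maxima: Option 1=27, Option 2=26, Option 3=28, Option 4=22, Option 5=27, Option 6=13
Best best-case = 28 → Option 3.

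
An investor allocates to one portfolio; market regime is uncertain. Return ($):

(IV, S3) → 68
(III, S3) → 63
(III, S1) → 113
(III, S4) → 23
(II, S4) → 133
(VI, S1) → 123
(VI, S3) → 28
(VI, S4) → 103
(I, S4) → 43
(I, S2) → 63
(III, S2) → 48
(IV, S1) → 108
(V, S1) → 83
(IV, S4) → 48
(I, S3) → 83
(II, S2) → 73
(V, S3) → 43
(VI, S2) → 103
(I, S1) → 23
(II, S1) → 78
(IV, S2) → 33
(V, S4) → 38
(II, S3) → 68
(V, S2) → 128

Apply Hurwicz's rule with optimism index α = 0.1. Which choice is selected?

II

I: 0.1·83 + 0.9·23 = 29
II: 0.1·133 + 0.9·68 = 74.5
III: 0.1·113 + 0.9·23 = 32
IV: 0.1·108 + 0.9·33 = 40.5
V: 0.1·128 + 0.9·38 = 47
VI: 0.1·123 + 0.9·28 = 37.5
Highest Hurwicz score = 74.5 → II.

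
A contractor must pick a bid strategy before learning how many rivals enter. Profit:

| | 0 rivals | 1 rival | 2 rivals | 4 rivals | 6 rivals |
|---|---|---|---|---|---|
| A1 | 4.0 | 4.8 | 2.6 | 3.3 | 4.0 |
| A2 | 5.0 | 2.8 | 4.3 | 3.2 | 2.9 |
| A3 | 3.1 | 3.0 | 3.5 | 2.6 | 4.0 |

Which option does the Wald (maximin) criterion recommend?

A2

Row minima: A1=2.6, A2=2.8, A3=2.6
Best worst-case = 2.8 → A2.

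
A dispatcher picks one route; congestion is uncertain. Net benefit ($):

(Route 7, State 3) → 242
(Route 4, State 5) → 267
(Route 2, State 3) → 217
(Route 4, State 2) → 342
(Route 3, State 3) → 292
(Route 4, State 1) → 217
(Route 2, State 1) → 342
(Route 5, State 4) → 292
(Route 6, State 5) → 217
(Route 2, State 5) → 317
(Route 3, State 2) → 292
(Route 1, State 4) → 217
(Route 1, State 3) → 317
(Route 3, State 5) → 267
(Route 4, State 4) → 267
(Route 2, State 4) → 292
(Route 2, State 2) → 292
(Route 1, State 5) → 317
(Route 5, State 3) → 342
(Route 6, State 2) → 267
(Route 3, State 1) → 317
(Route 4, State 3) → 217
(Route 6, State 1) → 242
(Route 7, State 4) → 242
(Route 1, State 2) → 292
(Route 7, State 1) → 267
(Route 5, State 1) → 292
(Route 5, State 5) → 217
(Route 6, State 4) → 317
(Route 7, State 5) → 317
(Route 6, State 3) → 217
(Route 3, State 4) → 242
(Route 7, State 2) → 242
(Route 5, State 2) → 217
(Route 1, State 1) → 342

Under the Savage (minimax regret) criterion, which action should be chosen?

Column bests: State 1=342, State 2=342, State 3=342, State 4=317, State 5=317.
Route 1 regrets: 0, 50, 25, 100, 0 → max 100
Route 2 regrets: 0, 50, 125, 25, 0 → max 125
Route 3 regrets: 25, 50, 50, 75, 50 → max 75
Route 4 regrets: 125, 0, 125, 50, 50 → max 125
Route 5 regrets: 50, 125, 0, 25, 100 → max 125
Route 6 regrets: 100, 75, 125, 0, 100 → max 125
Route 7 regrets: 75, 100, 100, 75, 0 → max 100
Smallest max regret = 75 → Route 3.

Route 3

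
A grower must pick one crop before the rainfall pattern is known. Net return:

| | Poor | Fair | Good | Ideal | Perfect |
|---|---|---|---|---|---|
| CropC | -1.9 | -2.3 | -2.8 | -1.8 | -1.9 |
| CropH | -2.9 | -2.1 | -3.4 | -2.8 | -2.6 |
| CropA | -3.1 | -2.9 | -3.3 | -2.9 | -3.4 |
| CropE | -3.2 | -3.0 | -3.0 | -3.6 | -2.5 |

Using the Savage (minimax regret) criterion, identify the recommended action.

CropC

Column bests: Poor=-1.9, Fair=-2.1, Good=-2.8, Ideal=-1.8, Perfect=-1.9.
CropC regrets: 0.0, 0.2, 0.0, 0.0, 0.0 → max 0.2
CropH regrets: 1.0, 0.0, 0.6, 1.0, 0.7 → max 1.0
CropA regrets: 1.2, 0.8, 0.5, 1.1, 1.5 → max 1.5
CropE regrets: 1.3, 0.9, 0.2, 1.8, 0.6 → max 1.8
Smallest max regret = 0.2 → CropC.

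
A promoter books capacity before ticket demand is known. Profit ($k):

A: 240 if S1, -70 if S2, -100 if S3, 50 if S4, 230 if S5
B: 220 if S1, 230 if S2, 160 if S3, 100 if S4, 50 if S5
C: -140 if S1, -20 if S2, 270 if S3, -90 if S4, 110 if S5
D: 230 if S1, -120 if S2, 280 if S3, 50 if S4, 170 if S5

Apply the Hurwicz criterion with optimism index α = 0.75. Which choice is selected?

B

A: 0.75·240 + 0.25·(-100) = 155
B: 0.75·230 + 0.25·50 = 185
C: 0.75·270 + 0.25·(-140) = 167.5
D: 0.75·280 + 0.25·(-120) = 180
Highest Hurwicz score = 185 → B.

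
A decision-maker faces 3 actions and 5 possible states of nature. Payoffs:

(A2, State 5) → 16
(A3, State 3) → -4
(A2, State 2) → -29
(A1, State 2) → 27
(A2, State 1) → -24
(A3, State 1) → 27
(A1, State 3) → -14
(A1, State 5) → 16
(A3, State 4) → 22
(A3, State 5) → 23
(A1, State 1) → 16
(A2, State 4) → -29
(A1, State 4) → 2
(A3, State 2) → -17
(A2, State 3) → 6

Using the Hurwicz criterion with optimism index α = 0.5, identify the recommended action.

A1

A1: 0.5·27 + 0.5·(-14) = 6.5
A2: 0.5·16 + 0.5·(-29) = -6.5
A3: 0.5·27 + 0.5·(-17) = 5
Highest Hurwicz score = 6.5 → A1.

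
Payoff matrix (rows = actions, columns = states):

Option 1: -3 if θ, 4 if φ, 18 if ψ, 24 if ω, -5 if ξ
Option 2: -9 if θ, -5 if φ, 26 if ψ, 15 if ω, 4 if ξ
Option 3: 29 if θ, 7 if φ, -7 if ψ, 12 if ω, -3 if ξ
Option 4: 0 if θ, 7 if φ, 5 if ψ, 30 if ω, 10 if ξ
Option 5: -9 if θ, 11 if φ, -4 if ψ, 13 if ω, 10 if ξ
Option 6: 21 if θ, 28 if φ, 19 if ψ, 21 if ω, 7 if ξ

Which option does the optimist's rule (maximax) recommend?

Option 4

Row maxima: Option 1=24, Option 2=26, Option 3=29, Option 4=30, Option 5=13, Option 6=28
Best best-case = 30 → Option 4.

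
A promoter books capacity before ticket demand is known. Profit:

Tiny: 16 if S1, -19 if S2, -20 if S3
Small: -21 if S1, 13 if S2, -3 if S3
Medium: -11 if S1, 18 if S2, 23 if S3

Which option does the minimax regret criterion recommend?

Medium

Column bests: S1=16, S2=18, S3=23.
Tiny regrets: 0, 37, 43 → max 43
Small regrets: 37, 5, 26 → max 37
Medium regrets: 27, 0, 0 → max 27
Smallest max regret = 27 → Medium.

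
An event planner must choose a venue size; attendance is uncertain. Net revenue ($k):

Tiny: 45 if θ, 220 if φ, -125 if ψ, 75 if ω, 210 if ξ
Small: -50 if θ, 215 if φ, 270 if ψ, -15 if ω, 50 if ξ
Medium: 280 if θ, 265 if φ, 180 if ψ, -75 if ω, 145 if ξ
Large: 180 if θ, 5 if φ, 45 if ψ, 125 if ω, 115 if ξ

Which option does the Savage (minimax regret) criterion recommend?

Column bests: θ=280, φ=265, ψ=270, ω=125, ξ=210.
Tiny regrets: 235, 45, 395, 50, 0 → max 395
Small regrets: 330, 50, 0, 140, 160 → max 330
Medium regrets: 0, 0, 90, 200, 65 → max 200
Large regrets: 100, 260, 225, 0, 95 → max 260
Smallest max regret = 200 → Medium.

Medium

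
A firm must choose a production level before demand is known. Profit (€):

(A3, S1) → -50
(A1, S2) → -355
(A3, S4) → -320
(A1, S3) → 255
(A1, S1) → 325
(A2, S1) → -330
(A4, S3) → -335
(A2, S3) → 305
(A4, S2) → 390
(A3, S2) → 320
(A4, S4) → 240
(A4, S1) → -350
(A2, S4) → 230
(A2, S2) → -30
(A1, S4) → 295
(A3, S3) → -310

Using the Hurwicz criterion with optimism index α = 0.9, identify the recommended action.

A4

A1: 0.9·325 + 0.1·(-355) = 257
A2: 0.9·305 + 0.1·(-330) = 241.5
A3: 0.9·320 + 0.1·(-320) = 256
A4: 0.9·390 + 0.1·(-350) = 316
Highest Hurwicz score = 316 → A4.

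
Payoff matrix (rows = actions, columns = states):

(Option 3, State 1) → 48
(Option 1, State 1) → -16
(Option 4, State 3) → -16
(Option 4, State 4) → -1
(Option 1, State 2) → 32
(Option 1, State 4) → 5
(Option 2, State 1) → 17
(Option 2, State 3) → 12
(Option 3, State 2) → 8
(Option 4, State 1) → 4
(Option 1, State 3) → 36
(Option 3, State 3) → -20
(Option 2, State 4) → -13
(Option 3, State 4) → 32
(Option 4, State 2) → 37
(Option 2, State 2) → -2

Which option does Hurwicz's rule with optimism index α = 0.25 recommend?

Option 1: 0.25·36 + 0.75·(-16) = -3
Option 2: 0.25·17 + 0.75·(-13) = -5.5
Option 3: 0.25·48 + 0.75·(-20) = -3
Option 4: 0.25·37 + 0.75·(-16) = -2.75
Highest Hurwicz score = -2.75 → Option 4.

Option 4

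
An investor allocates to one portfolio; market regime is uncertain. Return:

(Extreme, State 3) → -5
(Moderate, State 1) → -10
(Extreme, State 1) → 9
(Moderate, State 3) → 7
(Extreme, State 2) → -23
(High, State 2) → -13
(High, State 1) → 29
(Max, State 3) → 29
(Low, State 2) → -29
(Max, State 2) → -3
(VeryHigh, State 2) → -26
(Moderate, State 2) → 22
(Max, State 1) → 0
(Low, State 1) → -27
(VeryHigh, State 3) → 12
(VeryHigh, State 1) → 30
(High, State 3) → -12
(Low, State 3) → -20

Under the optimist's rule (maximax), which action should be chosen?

VeryHigh

Row maxima: Low=-20, Moderate=22, High=29, VeryHigh=30, Extreme=9, Max=29
Best best-case = 30 → VeryHigh.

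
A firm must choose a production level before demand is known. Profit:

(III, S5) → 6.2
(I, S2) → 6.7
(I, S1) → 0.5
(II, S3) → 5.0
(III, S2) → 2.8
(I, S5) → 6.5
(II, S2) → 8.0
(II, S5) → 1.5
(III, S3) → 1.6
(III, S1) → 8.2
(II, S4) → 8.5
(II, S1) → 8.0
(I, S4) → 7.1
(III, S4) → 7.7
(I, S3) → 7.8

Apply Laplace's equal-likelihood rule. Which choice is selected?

II

Row averages: I=5.72, II=6.2, III=5.3
Highest average = 6.2 → II.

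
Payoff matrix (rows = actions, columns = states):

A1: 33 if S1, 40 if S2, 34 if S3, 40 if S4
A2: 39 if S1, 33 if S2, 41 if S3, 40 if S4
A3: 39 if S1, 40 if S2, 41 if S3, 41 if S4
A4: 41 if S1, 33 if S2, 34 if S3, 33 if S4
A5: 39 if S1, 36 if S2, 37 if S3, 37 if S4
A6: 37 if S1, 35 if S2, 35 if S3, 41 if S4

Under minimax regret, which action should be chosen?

A3

Column bests: S1=41, S2=40, S3=41, S4=41.
A1 regrets: 8, 0, 7, 1 → max 8
A2 regrets: 2, 7, 0, 1 → max 7
A3 regrets: 2, 0, 0, 0 → max 2
A4 regrets: 0, 7, 7, 8 → max 8
A5 regrets: 2, 4, 4, 4 → max 4
A6 regrets: 4, 5, 6, 0 → max 6
Smallest max regret = 2 → A3.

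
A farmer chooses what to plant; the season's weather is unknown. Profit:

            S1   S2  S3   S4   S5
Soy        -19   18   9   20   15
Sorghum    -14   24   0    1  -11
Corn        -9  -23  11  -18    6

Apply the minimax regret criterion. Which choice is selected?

Soy

Column bests: S1=-9, S2=24, S3=11, S4=20, S5=15.
Soy regrets: 10, 6, 2, 0, 0 → max 10
Sorghum regrets: 5, 0, 11, 19, 26 → max 26
Corn regrets: 0, 47, 0, 38, 9 → max 47
Smallest max regret = 10 → Soy.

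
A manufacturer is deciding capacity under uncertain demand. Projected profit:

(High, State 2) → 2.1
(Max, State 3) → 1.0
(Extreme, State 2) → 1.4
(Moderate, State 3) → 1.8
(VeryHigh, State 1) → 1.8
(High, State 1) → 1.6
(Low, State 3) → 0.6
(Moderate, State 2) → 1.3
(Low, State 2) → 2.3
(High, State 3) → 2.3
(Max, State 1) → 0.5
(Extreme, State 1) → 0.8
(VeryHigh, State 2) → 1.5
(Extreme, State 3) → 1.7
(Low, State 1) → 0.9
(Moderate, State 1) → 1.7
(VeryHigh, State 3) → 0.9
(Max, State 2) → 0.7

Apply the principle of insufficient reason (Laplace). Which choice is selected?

Row averages: Low=19/15, Moderate=1.6, High=2, VeryHigh=1.4, Extreme=1.3, Max=11/15
Highest average = 2 → High.

High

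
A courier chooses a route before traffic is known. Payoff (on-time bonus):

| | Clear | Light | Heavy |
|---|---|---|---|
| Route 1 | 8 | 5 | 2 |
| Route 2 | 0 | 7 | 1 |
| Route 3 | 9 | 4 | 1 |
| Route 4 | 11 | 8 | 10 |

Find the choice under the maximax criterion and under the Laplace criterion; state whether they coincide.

Row maxima: Route 1=8, Route 2=7, Route 3=9, Route 4=11
Best best-case = 11 → Route 4.
Row averages: Route 1=5, Route 2=8/3, Route 3=14/3, Route 4=29/3
Highest average = 29/3 → Route 4.

maximax → Route 4; laplace → Route 4 (agree)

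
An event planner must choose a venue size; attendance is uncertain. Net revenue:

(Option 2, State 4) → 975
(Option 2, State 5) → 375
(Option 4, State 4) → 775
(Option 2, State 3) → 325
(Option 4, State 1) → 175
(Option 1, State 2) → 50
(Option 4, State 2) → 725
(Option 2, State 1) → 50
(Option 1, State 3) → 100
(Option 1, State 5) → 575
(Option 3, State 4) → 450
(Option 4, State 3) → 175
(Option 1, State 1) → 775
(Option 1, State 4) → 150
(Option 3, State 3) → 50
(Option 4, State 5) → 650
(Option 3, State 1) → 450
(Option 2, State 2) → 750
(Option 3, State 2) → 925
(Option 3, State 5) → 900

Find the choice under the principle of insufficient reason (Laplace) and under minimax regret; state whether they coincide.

Row averages: Option 1=330, Option 2=495, Option 3=555, Option 4=500
Highest average = 555 → Option 3.
Column bests: State 1=775, State 2=925, State 3=325, State 4=975, State 5=900.
Option 1 regrets: 0, 875, 225, 825, 325 → max 875
Option 2 regrets: 725, 175, 0, 0, 525 → max 725
Option 3 regrets: 325, 0, 275, 525, 0 → max 525
Option 4 regrets: 600, 200, 150, 200, 250 → max 600
Smallest max regret = 525 → Option 3.

laplace → Option 3; minimax regret → Option 3 (agree)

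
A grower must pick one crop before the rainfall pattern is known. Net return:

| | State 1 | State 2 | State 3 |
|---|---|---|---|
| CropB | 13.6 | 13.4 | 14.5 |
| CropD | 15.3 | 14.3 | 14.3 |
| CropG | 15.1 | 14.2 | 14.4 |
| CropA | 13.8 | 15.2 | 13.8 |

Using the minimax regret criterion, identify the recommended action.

Column bests: State 1=15.3, State 2=15.2, State 3=14.5.
CropB regrets: 1.7, 1.8, 0.0 → max 1.8
CropD regrets: 0.0, 0.9, 0.2 → max 0.9
CropG regrets: 0.2, 1.0, 0.1 → max 1.0
CropA regrets: 1.5, 0.0, 0.7 → max 1.5
Smallest max regret = 0.9 → CropD.

CropD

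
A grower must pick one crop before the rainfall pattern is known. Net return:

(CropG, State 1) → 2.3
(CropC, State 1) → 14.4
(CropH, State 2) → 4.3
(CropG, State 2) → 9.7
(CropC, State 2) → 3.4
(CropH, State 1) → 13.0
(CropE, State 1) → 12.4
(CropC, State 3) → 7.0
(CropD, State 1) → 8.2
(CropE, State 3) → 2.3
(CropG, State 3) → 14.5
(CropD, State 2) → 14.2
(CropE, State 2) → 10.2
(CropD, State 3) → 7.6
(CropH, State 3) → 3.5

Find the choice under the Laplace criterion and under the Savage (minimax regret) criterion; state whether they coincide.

Row averages: CropH=104/15, CropE=8.3, CropD=10, CropC=124/15, CropG=53/6
Highest average = 10 → CropD.
Column bests: State 1=14.4, State 2=14.2, State 3=14.5.
CropH regrets: 1.4, 9.9, 11.0 → max 11.0
CropE regrets: 2.0, 4.0, 12.2 → max 12.2
CropD regrets: 6.2, 0.0, 6.9 → max 6.9
CropC regrets: 0.0, 10.8, 7.5 → max 10.8
CropG regrets: 12.1, 4.5, 0.0 → max 12.1
Smallest max regret = 6.9 → CropD.

laplace → CropD; minimax regret → CropD (agree)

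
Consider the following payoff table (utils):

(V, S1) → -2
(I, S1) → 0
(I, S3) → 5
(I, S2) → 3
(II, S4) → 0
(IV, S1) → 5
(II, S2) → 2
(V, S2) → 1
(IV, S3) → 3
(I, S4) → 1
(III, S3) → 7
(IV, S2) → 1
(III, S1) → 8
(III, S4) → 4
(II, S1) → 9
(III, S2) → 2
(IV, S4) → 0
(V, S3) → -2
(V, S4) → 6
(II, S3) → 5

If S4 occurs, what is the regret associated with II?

Best payoff under S4 is 6.
Regret = 6 − 0 = 6.

6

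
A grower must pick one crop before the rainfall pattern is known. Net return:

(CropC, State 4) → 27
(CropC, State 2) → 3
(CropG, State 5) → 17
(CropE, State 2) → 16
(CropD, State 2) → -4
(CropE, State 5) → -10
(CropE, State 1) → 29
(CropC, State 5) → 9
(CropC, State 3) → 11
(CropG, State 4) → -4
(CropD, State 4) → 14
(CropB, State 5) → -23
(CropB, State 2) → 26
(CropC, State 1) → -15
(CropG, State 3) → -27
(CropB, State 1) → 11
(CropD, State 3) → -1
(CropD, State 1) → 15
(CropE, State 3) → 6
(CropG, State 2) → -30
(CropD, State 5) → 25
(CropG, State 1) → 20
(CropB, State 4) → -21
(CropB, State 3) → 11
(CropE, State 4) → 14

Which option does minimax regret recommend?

Column bests: State 1=29, State 2=26, State 3=11, State 4=27, State 5=25.
CropB regrets: 18, 0, 0, 48, 48 → max 48
CropE regrets: 0, 10, 5, 13, 35 → max 35
CropC regrets: 44, 23, 0, 0, 16 → max 44
CropG regrets: 9, 56, 38, 31, 8 → max 56
CropD regrets: 14, 30, 12, 13, 0 → max 30
Smallest max regret = 30 → CropD.

CropD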